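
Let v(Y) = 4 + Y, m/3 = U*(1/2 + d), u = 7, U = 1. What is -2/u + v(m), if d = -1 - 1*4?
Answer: -137/14 ≈ -9.7857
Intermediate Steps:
d = -5 (d = -1 - 4 = -5)
m = -27/2 (m = 3*(1*(1/2 - 5)) = 3*(1*(½ - 5)) = 3*(1*(-9/2)) = 3*(-9/2) = -27/2 ≈ -13.500)
-2/u + v(m) = -2/7 + (4 - 27/2) = -2*⅐ - 19/2 = -2/7 - 19/2 = -137/14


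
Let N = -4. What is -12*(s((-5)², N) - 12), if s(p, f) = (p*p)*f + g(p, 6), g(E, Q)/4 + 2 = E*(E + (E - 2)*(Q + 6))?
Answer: -330960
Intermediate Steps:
g(E, Q) = -8 + 4*E*(E + (-2 + E)*(6 + Q)) (g(E, Q) = -8 + 4*(E*(E + (E - 2)*(Q + 6))) = -8 + 4*(E*(E + (-2 + E)*(6 + Q))) = -8 + 4*E*(E + (-2 + E)*(6 + Q)))
s(p, f) = -8 - 96*p + 52*p² + f*p² (s(p, f) = (p*p)*f + (-8 - 48*p + 28*p² - 8*p*6 + 4*6*p²) = p²*f + (-8 - 48*p + 28*p² - 48*p + 24*p²) = f*p² + (-8 - 96*p + 52*p²) = -8 - 96*p + 52*p² + f*p²)
-12*(s((-5)², N) - 12) = -12*((-8 - 96*(-5)² + 52*((-5)²)² - 4*((-5)²)²) - 12) = -12*((-8 - 96*25 + 52*25² - 4*25²) - 12) = -12*((-8 - 2400 + 52*625 - 4*625) - 12) = -12*((-8 - 2400 + 32500 - 2500) - 12) = -12*(27592 - 12) = -12*27580 = -330960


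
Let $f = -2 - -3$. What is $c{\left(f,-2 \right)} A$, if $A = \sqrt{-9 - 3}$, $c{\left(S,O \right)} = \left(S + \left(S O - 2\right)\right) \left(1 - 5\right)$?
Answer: $24 i \sqrt{3} \approx 41.569 i$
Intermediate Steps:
$f = 1$ ($f = -2 + 3 = 1$)
$c{\left(S,O \right)} = 8 - 4 S - 4 O S$ ($c{\left(S,O \right)} = \left(S + \left(O S - 2\right)\right) \left(-4\right) = \left(S + \left(-2 + O S\right)\right) \left(-4\right) = \left(-2 + S + O S\right) \left(-4\right) = 8 - 4 S - 4 O S$)
$A = 2 i \sqrt{3}$ ($A = \sqrt{-12} = 2 i \sqrt{3} \approx 3.4641 i$)
$c{\left(f,-2 \right)} A = \left(8 - 4 - \left(-8\right) 1\right) 2 i \sqrt{3} = \left(8 - 4 + 8\right) 2 i \sqrt{3} = 12 \cdot 2 i \sqrt{3} = 24 i \sqrt{3}$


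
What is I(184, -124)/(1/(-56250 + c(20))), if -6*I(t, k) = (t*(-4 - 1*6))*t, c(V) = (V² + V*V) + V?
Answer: -9383190400/3 ≈ -3.1277e+9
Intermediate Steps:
c(V) = V + 2*V² (c(V) = (V² + V²) + V = 2*V² + V = V + 2*V²)
I(t, k) = 5*t²/3 (I(t, k) = -t*(-4 - 1*6)*t/6 = -t*(-4 - 6)*t/6 = -t*(-10)*t/6 = -(-10*t)*t/6 = -(-5)*t²/3 = 5*t²/3)
I(184, -124)/(1/(-56250 + c(20))) = ((5/3)*184²)/(1/(-56250 + 20*(1 + 2*20))) = ((5/3)*33856)/(1/(-56250 + 20*(1 + 40))) = 169280/(3*(1/(-56250 + 20*41))) = 169280/(3*(1/(-56250 + 820))) = 169280/(3*(1/(-55430))) = 169280/(3*(-1/55430)) = (169280/3)*(-55430) = -9383190400/3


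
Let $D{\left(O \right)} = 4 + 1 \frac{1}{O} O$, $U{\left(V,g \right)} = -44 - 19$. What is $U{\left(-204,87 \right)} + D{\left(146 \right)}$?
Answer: $-58$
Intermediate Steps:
$U{\left(V,g \right)} = -63$ ($U{\left(V,g \right)} = -44 - 19 = -63$)
$D{\left(O \right)} = 5$ ($D{\left(O \right)} = 4 + \frac{O}{O} = 4 + 1 = 5$)
$U{\left(-204,87 \right)} + D{\left(146 \right)} = -63 + 5 = -58$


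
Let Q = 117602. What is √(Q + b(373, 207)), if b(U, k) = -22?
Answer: 2*√29395 ≈ 342.90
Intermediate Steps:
√(Q + b(373, 207)) = √(117602 - 22) = √117580 = 2*√29395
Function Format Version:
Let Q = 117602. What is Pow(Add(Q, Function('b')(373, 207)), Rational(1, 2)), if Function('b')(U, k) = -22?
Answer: Mul(2, Pow(29395, Rational(1, 2))) ≈ 342.90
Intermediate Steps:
Pow(Add(Q, Function('b')(373, 207)), Rational(1, 2)) = Pow(Add(117602, -22), Rational(1, 2)) = Pow(117580, Rational(1, 2)) = Mul(2, Pow(29395, Rational(1, 2)))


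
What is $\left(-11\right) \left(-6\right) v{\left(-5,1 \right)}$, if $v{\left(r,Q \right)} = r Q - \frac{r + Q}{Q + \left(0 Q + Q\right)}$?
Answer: $-198$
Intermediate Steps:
$v{\left(r,Q \right)} = Q r - \frac{Q + r}{2 Q}$ ($v{\left(r,Q \right)} = Q r - \frac{Q + r}{Q + \left(0 + Q\right)} = Q r - \frac{Q + r}{Q + Q} = Q r - \frac{Q + r}{2 Q}$)
$\left(-11\right) \left(-6\right) v{\left(-5,1 \right)} = \left(-11\right) \left(-6\right) \left(- \frac{1}{2} + 1 \left(-5\right) - - \frac{5}{2 \cdot 1}\right) = 66 \left(- \frac{1}{2} - 5 - \left(- \frac{5}{2}\right) 1\right) = 66 \left(- \frac{1}{2} - 5 + \frac{5}{2}\right) = 66 \left(-3\right) = -198$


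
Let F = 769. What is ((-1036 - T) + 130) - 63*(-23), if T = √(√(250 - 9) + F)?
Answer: 543 - √(769 + √241) ≈ 514.99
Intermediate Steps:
T = √(769 + √241) (T = √(√(250 - 9) + 769) = √(√241 + 769) = √(769 + √241) ≈ 28.009)
((-1036 - T) + 130) - 63*(-23) = ((-1036 - √(769 + √241)) + 130) - 63*(-23) = (-906 - √(769 + √241)) + 1449 = 543 - √(769 + √241)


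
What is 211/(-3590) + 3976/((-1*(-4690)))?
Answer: 37955/48106 ≈ 0.78899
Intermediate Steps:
211/(-3590) + 3976/((-1*(-4690))) = 211*(-1/3590) + 3976/4690 = -211/3590 + 3976*(1/4690) = -211/3590 + 284/335 = 37955/48106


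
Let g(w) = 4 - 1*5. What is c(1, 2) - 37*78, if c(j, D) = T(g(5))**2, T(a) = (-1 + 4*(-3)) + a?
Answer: -2690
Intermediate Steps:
g(w) = -1 (g(w) = 4 - 5 = -1)
T(a) = -13 + a (T(a) = (-1 - 12) + a = -13 + a)
c(j, D) = 196 (c(j, D) = (-13 - 1)**2 = (-14)**2 = 196)
c(1, 2) - 37*78 = 196 - 37*78 = 196 - 2886 = -2690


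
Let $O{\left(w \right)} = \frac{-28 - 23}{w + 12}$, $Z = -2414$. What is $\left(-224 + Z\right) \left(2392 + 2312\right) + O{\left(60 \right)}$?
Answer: $- \frac{297819665}{24} \approx -1.2409 \cdot 10^{7}$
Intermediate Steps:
$O{\left(w \right)} = - \frac{51}{12 + w}$
$\left(-224 + Z\right) \left(2392 + 2312\right) + O{\left(60 \right)} = \left(-224 - 2414\right) \left(2392 + 2312\right) - \frac{51}{12 + 60} = \left(-2638\right) 4704 - \frac{51}{72} = -12409152 - \frac{17}{24} = - \frac{297819665}{24}$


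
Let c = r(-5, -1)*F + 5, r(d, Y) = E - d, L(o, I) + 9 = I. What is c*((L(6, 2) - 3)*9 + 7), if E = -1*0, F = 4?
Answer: -2075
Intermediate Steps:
L(o, I) = -9 + I
E = 0
r(d, Y) = -d (r(d, Y) = 0 - d = -d)
c = 25 (c = -1*(-5)*4 + 5 = 5*4 + 5 = 20 + 5 = 25)
c*((L(6, 2) - 3)*9 + 7) = 25*(((-9 + 2) - 3)*9 + 7) = 25*((-7 - 3)*9 + 7) = 25*(-10*9 + 7) = 25*(-90 + 7) = 25*(-83) = -2075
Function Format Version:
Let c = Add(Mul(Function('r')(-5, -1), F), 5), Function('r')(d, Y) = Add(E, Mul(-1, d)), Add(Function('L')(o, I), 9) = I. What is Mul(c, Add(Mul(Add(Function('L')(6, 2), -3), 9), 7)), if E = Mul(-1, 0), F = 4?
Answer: -2075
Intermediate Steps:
Function('L')(o, I) = Add(-9, I)
E = 0
Function('r')(d, Y) = Mul(-1, d) (Function('r')(d, Y) = Add(0, Mul(-1, d)) = Mul(-1, d))
c = 25 (c = Add(Mul(Mul(-1, -5), 4), 5) = Add(Mul(5, 4), 5) = Add(20, 5) = 25)
Mul(c, Add(Mul(Add(Function('L')(6, 2), -3), 9), 7)) = Mul(25, Add(Mul(Add(Add(-9, 2), -3), 9), 7)) = Mul(25, Add(Mul(Add(-7, -3), 9), 7)) = Mul(25, Add(Mul(-10, 9), 7)) = Mul(25, Add(-90, 7)) = Mul(25, -83) = -2075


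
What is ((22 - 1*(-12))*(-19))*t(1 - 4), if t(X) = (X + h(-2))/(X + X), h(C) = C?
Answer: -1615/3 ≈ -538.33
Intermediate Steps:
t(X) = (-2 + X)/(2*X) (t(X) = (X - 2)/(X + X) = (-2 + X)/((2*X)) = (-2 + X)*(1/(2*X)) = (-2 + X)/(2*X))
((22 - 1*(-12))*(-19))*t(1 - 4) = ((22 - 1*(-12))*(-19))*((-2 + (1 - 4))/(2*(1 - 4))) = ((22 + 12)*(-19))*((1/2)*(-2 - 3)/(-3)) = (34*(-19))*((1/2)*(-1/3)*(-5)) = -646*5/6 = -1615/3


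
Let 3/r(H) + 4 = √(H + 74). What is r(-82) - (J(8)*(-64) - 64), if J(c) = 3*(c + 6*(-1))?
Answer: 895/2 - I*√2/4 ≈ 447.5 - 0.35355*I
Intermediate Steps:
r(H) = 3/(-4 + √(74 + H)) (r(H) = 3/(-4 + √(H + 74)) = 3/(-4 + √(74 + H)))
J(c) = -18 + 3*c (J(c) = 3*(c - 6) = 3*(-6 + c) = -18 + 3*c)
r(-82) - (J(8)*(-64) - 64) = 3/(-4 + √(74 - 82)) - ((-18 + 3*8)*(-64) - 64) = 3/(-4 + √(-8)) - ((-18 + 24)*(-64) - 64) = 3/(-4 + 2*I*√2) - (6*(-64) - 64) = 3/(-4 + 2*I*√2) - (-384 - 64) = 3/(-4 + 2*I*√2) - 1*(-448) = 3/(-4 + 2*I*√2) + 448 = 448 + 3/(-4 + 2*I*√2)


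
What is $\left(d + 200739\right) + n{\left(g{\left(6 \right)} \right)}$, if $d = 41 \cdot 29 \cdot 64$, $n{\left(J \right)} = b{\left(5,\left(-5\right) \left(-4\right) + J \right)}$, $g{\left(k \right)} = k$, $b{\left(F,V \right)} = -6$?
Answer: $276829$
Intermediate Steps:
$n{\left(J \right)} = -6$
$d = 76096$ ($d = 1189 \cdot 64 = 76096$)
$\left(d + 200739\right) + n{\left(g{\left(6 \right)} \right)} = \left(76096 + 200739\right) - 6 = 276835 - 6 = 276829$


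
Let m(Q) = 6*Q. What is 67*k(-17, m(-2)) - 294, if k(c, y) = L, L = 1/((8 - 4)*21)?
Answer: -24629/84 ≈ -293.20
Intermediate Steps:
L = 1/84 (L = (1/21)/4 = (¼)*(1/21) = 1/84 ≈ 0.011905)
k(c, y) = 1/84
67*k(-17, m(-2)) - 294 = 67*(1/84) - 294 = 67/84 - 294 = -24629/84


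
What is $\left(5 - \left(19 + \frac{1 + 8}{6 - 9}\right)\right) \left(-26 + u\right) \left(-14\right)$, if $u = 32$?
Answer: $924$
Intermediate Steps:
$\left(5 - \left(19 + \frac{1 + 8}{6 - 9}\right)\right) \left(-26 + u\right) \left(-14\right) = \left(5 - \left(19 + \frac{1 + 8}{6 - 9}\right)\right) \left(-26 + 32\right) \left(-14\right) = \left(5 - \left(19 + \frac{9}{-3}\right)\right) 6 \left(-14\right) = \left(5 - \left(19 + 9 \left(- \frac{1}{3}\right)\right)\right) 6 \left(-14\right) = \left(5 - 16\right) 6 \left(-14\right) = \left(-11\right) 6 \left(-14\right) = \left(-66\right) \left(-14\right) = 924$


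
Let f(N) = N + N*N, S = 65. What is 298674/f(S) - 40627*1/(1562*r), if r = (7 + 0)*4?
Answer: 195280549/2842840 ≈ 68.692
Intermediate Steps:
r = 28 (r = 7*4 = 28)
f(N) = N + N²
298674/f(S) - 40627*1/(1562*r) = 298674/((65*(1 + 65))) - 40627/(1562*28) = 298674/((65*66)) - 40627/43736 = 298674/4290 - 40627*1/43736 = 298674*(1/4290) - 40627/43736 = 49779/715 - 40627/43736 = 195280549/2842840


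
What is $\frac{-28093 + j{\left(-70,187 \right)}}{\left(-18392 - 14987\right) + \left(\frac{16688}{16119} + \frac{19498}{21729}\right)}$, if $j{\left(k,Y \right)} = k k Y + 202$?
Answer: $- \frac{103721677012053}{3896769845605} \approx -26.617$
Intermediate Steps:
$j{\left(k,Y \right)} = 202 + Y k^{2}$ ($j{\left(k,Y \right)} = k^{2} Y + 202 = Y k^{2} + 202 = 202 + Y k^{2}$)
$\frac{-28093 + j{\left(-70,187 \right)}}{\left(-18392 - 14987\right) + \left(\frac{16688}{16119} + \frac{19498}{21729}\right)} = \frac{-28093 + \left(202 + 187 \left(-70\right)^{2}\right)}{\left(-18392 - 14987\right) + \left(\frac{16688}{16119} + \frac{19498}{21729}\right)} = \frac{-28093 + \left(202 + 187 \cdot 4900\right)}{\left(-18392 - 14987\right) + \left(16688 \cdot \frac{1}{16119} + 19498 \cdot \frac{1}{21729}\right)} = \frac{-28093 + \left(202 + 916300\right)}{-33379 + \left(\frac{16688}{16119} + \frac{19498}{21729}\right)} = \frac{-28093 + 916502}{-33379 + \frac{225633938}{116749917}} = \frac{888409}{- \frac{3896769845605}{116749917}} = 888409 \left(- \frac{116749917}{3896769845605}\right) = - \frac{103721677012053}{3896769845605}$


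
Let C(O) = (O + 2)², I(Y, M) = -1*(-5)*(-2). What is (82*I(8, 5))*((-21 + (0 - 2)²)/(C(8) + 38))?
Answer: 6970/69 ≈ 101.01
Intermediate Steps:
I(Y, M) = -10 (I(Y, M) = 5*(-2) = -10)
C(O) = (2 + O)²
(82*I(8, 5))*((-21 + (0 - 2)²)/(C(8) + 38)) = (82*(-10))*((-21 + (0 - 2)²)/((2 + 8)² + 38)) = -820*(-21 + (-2)²)/(10² + 38) = -820*(-21 + 4)/(100 + 38) = -(-13940)/138 = -820*(-17/138) = 6970/69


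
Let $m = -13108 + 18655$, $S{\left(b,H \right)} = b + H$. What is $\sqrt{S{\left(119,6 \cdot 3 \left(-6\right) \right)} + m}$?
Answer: $\sqrt{5558} \approx 74.552$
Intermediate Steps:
$S{\left(b,H \right)} = H + b$
$m = 5547$
$\sqrt{S{\left(119,6 \cdot 3 \left(-6\right) \right)} + m} = \sqrt{\left(6 \cdot 3 \left(-6\right) + 119\right) + 5547} = \sqrt{\left(18 \left(-6\right) + 119\right) + 5547} = \sqrt{\left(-108 + 119\right) + 5547} = \sqrt{11 + 5547} = \sqrt{5558}$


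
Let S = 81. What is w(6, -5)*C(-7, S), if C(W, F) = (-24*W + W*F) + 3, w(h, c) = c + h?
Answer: -396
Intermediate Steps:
C(W, F) = 3 - 24*W + F*W (C(W, F) = (-24*W + F*W) + 3 = 3 - 24*W + F*W)
w(6, -5)*C(-7, S) = (-5 + 6)*(3 - 24*(-7) + 81*(-7)) = 1*(3 + 168 - 567) = 1*(-396) = -396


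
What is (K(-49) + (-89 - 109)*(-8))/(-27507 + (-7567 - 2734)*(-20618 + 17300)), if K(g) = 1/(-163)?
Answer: 258191/5566647393 ≈ 4.6382e-5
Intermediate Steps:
K(g) = -1/163
(K(-49) + (-89 - 109)*(-8))/(-27507 + (-7567 - 2734)*(-20618 + 17300)) = (-1/163 + (-89 - 109)*(-8))/(-27507 + (-7567 - 2734)*(-20618 + 17300)) = (-1/163 - 198*(-8))/(-27507 - 10301*(-3318)) = (-1/163 + 1584)/(-27507 + 34178718) = (258191/163)/34151211 = (258191/163)*(1/34151211) = 258191/5566647393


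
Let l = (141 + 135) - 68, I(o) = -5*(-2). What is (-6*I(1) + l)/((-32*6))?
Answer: -37/48 ≈ -0.77083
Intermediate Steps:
I(o) = 10
l = 208 (l = 276 - 68 = 208)
(-6*I(1) + l)/((-32*6)) = (-6*10 + 208)/((-32*6)) = (-60 + 208)/(-192) = -1/192*148 = -37/48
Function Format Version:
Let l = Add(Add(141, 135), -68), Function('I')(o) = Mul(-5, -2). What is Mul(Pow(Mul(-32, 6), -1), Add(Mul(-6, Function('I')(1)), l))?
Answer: Rational(-37, 48) ≈ -0.77083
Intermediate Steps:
Function('I')(o) = 10
l = 208 (l = Add(276, -68) = 208)
Mul(Pow(Mul(-32, 6), -1), Add(Mul(-6, Function('I')(1)), l)) = Mul(Pow(Mul(-32, 6), -1), Add(Mul(-6, 10), 208)) = Mul(Pow(-192, -1), Add(-60, 208)) = Mul(Rational(-1, 192), 148) = Rational(-37, 48)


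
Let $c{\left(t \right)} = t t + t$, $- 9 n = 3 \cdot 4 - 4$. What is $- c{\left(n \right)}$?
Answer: $\frac{8}{81} \approx 0.098765$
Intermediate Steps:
$n = - \frac{8}{9}$ ($n = - \frac{3 \cdot 4 - 4}{9} = - \frac{12 - 4}{9} = \left(- \frac{1}{9}\right) 8 = - \frac{8}{9} \approx -0.88889$)
$c{\left(t \right)} = t + t^{2}$ ($c{\left(t \right)} = t^{2} + t = t + t^{2}$)
$- c{\left(n \right)} = - \frac{\left(-8\right) \left(1 - \frac{8}{9}\right)}{9} = - \frac{-8}{9 \cdot 9} = \left(-1\right) \left(- \frac{8}{81}\right) = \frac{8}{81}$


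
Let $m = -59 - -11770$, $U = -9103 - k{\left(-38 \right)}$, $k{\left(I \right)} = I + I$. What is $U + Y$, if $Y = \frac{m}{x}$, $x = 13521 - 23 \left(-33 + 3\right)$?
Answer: $- \frac{128270986}{14211} \approx -9026.2$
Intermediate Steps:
$k{\left(I \right)} = 2 I$
$U = -9027$ ($U = -9103 - 2 \left(-38\right) = -9103 - -76 = -9103 + 76 = -9027$)
$x = 14211$ ($x = 13521 - -690 = 13521 + 690 = 14211$)
$m = 11711$ ($m = -59 + 11770 = 11711$)
$Y = \frac{11711}{14211} \approx 0.82408$
$U + Y = -9027 + \frac{11711}{14211} = - \frac{128270986}{14211}$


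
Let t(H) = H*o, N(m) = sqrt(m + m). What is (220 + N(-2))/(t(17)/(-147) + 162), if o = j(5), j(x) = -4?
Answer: 16170/11941 + 147*I/11941 ≈ 1.3542 + 0.012311*I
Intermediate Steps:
o = -4
N(m) = sqrt(2)*sqrt(m) (N(m) = sqrt(2*m) = sqrt(2)*sqrt(m))
t(H) = -4*H (t(H) = H*(-4) = -4*H)
(220 + N(-2))/(t(17)/(-147) + 162) = (220 + sqrt(2)*sqrt(-2))/(-4*17/(-147) + 162) = (220 + sqrt(2)*(I*sqrt(2)))/(-68*(-1/147) + 162) = (220 + 2*I)/(68/147 + 162) = (220 + 2*I)/(23882/147) = (220 + 2*I)*(147/23882) = 16170/11941 + 147*I/11941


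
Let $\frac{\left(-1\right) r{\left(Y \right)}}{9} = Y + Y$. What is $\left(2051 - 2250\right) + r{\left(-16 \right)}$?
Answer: $89$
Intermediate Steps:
$r{\left(Y \right)} = - 18 Y$ ($r{\left(Y \right)} = - 9 \left(Y + Y\right) = - 9 \cdot 2 Y = - 18 Y$)
$\left(2051 - 2250\right) + r{\left(-16 \right)} = \left(2051 - 2250\right) - -288 = -199 + 288 = 89$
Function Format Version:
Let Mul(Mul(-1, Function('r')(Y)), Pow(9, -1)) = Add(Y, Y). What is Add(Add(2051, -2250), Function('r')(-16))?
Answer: 89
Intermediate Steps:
Function('r')(Y) = Mul(-18, Y) (Function('r')(Y) = Mul(-9, Add(Y, Y)) = Mul(-9, Mul(2, Y)) = Mul(-18, Y))
Add(Add(2051, -2250), Function('r')(-16)) = Add(Add(2051, -2250), Mul(-18, -16)) = Add(-199, 288) = 89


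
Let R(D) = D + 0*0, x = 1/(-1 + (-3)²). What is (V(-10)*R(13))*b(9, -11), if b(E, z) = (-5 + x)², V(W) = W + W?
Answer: -98865/16 ≈ -6179.1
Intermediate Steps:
V(W) = 2*W
x = ⅛ (x = 1/(-1 + 9) = 1/8 = ⅛ ≈ 0.12500)
b(E, z) = 1521/64 (b(E, z) = (-5 + ⅛)² = (-39/8)² = 1521/64)
R(D) = D (R(D) = D + 0 = D)
(V(-10)*R(13))*b(9, -11) = ((2*(-10))*13)*(1521/64) = -20*13*(1521/64) = -260*1521/64 = -98865/16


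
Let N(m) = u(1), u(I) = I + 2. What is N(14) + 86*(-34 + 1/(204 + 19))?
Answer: -651297/223 ≈ -2920.6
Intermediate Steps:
u(I) = 2 + I
N(m) = 3 (N(m) = 2 + 1 = 3)
N(14) + 86*(-34 + 1/(204 + 19)) = 3 + 86*(-34 + 1/(204 + 19)) = 3 + 86*(-34 + 1/223) = 3 + 86*(-7581/223) = 3 - 651966/223 = -651297/223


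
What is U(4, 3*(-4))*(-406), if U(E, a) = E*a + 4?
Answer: 17864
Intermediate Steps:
U(E, a) = 4 + E*a
U(4, 3*(-4))*(-406) = (4 + 4*(3*(-4)))*(-406) = (4 + 4*(-12))*(-406) = (4 - 48)*(-406) = -44*(-406) = 17864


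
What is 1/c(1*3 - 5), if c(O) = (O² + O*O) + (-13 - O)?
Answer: -⅓ ≈ -0.33333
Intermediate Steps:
c(O) = -13 - O + 2*O² (c(O) = (O² + O²) + (-13 - O) = 2*O² + (-13 - O) = -13 - O + 2*O²)
1/c(1*3 - 5) = 1/(-13 - (1*3 - 5) + 2*(1*3 - 5)²) = 1/(-13 - (3 - 5) + 2*(3 - 5)²) = 1/(-13 - 1*(-2) + 2*(-2)²) = 1/(-13 + 2 + 2*4) = 1/(-13 + 2 + 8) = 1/(-3) = -⅓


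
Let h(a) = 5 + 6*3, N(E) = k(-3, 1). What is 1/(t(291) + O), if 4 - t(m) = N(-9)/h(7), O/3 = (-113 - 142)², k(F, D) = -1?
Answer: 23/4486818 ≈ 5.1261e-6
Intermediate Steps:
N(E) = -1
h(a) = 23 (h(a) = 5 + 18 = 23)
O = 195075 (O = 3*(-113 - 142)² = 3*(-255)² = 3*65025 = 195075)
t(m) = 93/23 (t(m) = 4 - (-1)/23 = 4 - 1*(-1/23) = 4 + 1/23 = 93/23)
1/(t(291) + O) = 1/(93/23 + 195075) = 1/(4486818/23) = 23/4486818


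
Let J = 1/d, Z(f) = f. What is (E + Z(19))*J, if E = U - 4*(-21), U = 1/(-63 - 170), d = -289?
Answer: -23998/67337 ≈ -0.35639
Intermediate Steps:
U = -1/233 (U = 1/(-233) = -1/233 ≈ -0.0042918)
E = 19571/233 (E = -1/233 - 4*(-21) = -1/233 - 1*(-84) = -1/233 + 84 = 19571/233 ≈ 83.996)
J = -1/289 (J = 1/(-289) = -1/289 ≈ -0.0034602)
(E + Z(19))*J = (19571/233 + 19)*(-1/289) = (23998/233)*(-1/289) = -23998/67337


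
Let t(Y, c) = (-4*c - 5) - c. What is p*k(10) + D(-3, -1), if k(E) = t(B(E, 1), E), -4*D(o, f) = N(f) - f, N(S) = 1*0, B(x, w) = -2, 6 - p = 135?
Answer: 28379/4 ≈ 7094.8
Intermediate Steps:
p = -129 (p = 6 - 1*135 = 6 - 135 = -129)
N(S) = 0
D(o, f) = f/4 (D(o, f) = -(0 - f)/4 = -(-1)*f/4 = f/4)
t(Y, c) = -5 - 5*c (t(Y, c) = (-5 - 4*c) - c = -5 - 5*c)
k(E) = -5 - 5*E
p*k(10) + D(-3, -1) = -129*(-5 - 5*10) + (¼)*(-1) = -129*(-5 - 50) - ¼ = -129*(-55) - ¼ = 7095 - ¼ = 28379/4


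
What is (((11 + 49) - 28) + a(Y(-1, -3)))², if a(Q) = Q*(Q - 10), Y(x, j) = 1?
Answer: 529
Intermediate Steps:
a(Q) = Q*(-10 + Q)
(((11 + 49) - 28) + a(Y(-1, -3)))² = (((11 + 49) - 28) + 1*(-10 + 1))² = ((60 - 28) + 1*(-9))² = (32 - 9)² = 23² = 529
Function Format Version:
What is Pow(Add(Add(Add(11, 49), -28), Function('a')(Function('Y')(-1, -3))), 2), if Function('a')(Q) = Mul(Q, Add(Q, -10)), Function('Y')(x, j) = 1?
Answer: 529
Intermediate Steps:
Function('a')(Q) = Mul(Q, Add(-10, Q))
Pow(Add(Add(Add(11, 49), -28), Function('a')(Function('Y')(-1, -3))), 2) = Pow(Add(Add(Add(11, 49), -28), Mul(1, Add(-10, 1))), 2) = Pow(Add(Add(60, -28), Mul(1, -9)), 2) = Pow(Add(32, -9), 2) = Pow(23, 2) = 529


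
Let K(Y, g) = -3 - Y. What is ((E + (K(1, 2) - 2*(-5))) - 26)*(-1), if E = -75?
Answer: 95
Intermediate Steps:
((E + (K(1, 2) - 2*(-5))) - 26)*(-1) = ((-75 + ((-3 - 1*1) - 2*(-5))) - 26)*(-1) = ((-75 + ((-3 - 1) + 10)) - 26)*(-1) = ((-75 + (-4 + 10)) - 26)*(-1) = ((-75 + 6) - 26)*(-1) = (-69 - 26)*(-1) = -95*(-1) = 95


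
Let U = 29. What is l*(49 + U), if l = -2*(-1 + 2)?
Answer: -156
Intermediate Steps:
l = -2 (l = -2*1 = -2)
l*(49 + U) = -2*(49 + 29) = -2*78 = -156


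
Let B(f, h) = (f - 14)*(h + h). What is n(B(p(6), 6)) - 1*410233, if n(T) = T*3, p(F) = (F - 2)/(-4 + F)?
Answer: -410665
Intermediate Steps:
p(F) = (-2 + F)/(-4 + F)
B(f, h) = 2*h*(-14 + f) (B(f, h) = (-14 + f)*(2*h) = 2*h*(-14 + f))
n(T) = 3*T
n(B(p(6), 6)) - 1*410233 = 3*(2*6*(-14 + (-2 + 6)/(-4 + 6))) - 1*410233 = 3*(2*6*(-14 + 4/2)) - 410233 = 3*(2*6*(-14 + (½)*4)) - 410233 = 3*(2*6*(-14 + 2)) - 410233 = 3*(2*6*(-12)) - 410233 = 3*(-144) - 410233 = -432 - 410233 = -410665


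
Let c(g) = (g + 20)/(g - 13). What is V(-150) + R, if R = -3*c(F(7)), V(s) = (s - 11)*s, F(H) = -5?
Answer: 48305/2 ≈ 24153.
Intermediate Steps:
c(g) = (20 + g)/(-13 + g)
V(s) = s*(-11 + s) (V(s) = (-11 + s)*s = s*(-11 + s))
R = 5/2 (R = -3*(20 - 5)/(-13 - 5) = -3*15/(-18) = -(-1)*15/6 = -3*(-⅚) = 5/2 ≈ 2.5000)
V(-150) + R = -150*(-11 - 150) + 5/2 = -150*(-161) + 5/2 = 24150 + 5/2 = 48305/2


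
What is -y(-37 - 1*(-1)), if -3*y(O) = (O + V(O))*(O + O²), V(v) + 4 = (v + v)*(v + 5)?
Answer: 920640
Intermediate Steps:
V(v) = -4 + 2*v*(5 + v) (V(v) = -4 + (v + v)*(v + 5) = -4 + (2*v)*(5 + v) = -4 + 2*v*(5 + v))
y(O) = -(O + O²)*(-4 + 2*O² + 11*O)/3 (y(O) = -(O + (-4 + 2*O² + 10*O))*(O + O²)/3 = -(-4 + 2*O² + 11*O)*(O + O²)/3 = -(O + O²)*(-4 + 2*O² + 11*O)/3)
-y(-37 - 1*(-1)) = -(-37 - 1*(-1))*(4 - 13*(-37 - 1*(-1))² - 7*(-37 - 1*(-1)) - 2*(-37 - 1*(-1))³)/3 = -(-37 + 1)*(4 - 13*(-37 + 1)² - 7*(-37 + 1) - 2*(-37 + 1)³)/3 = -(-36)*(4 - 13*(-36)² - 7*(-36) - 2*(-36)³)/3 = -(-36)*(4 - 13*1296 + 252 - 2*(-46656))/3 = -(-36)*(4 - 16848 + 252 + 93312)/3 = -(-36)*76720/3 = -1*(-920640) = 920640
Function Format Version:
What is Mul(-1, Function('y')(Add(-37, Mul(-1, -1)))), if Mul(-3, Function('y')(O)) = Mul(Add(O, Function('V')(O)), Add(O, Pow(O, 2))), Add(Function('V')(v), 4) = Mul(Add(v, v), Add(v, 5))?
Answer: 920640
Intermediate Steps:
Function('V')(v) = Add(-4, Mul(2, v, Add(5, v))) (Function('V')(v) = Add(-4, Mul(Add(v, v), Add(v, 5))) = Add(-4, Mul(Mul(2, v), Add(5, v))) = Add(-4, Mul(2, v, Add(5, v))))
Function('y')(O) = Mul(Rational(-1, 3), Add(O, Pow(O, 2)), Add(-4, Mul(2, Pow(O, 2)), Mul(11, O))) (Function('y')(O) = Mul(Rational(-1, 3), Mul(Add(O, Add(-4, Mul(2, Pow(O, 2)), Mul(10, O))), Add(O, Pow(O, 2)))) = Mul(Rational(-1, 3), Mul(Add(-4, Mul(2, Pow(O, 2)), Mul(11, O)), Add(O, Pow(O, 2)))) = Mul(Rational(-1, 3), Mul(Add(O, Pow(O, 2)), Add(-4, Mul(2, Pow(O, 2)), Mul(11, O)))) = Mul(Rational(-1, 3), Add(O, Pow(O, 2)), Add(-4, Mul(2, Pow(O, 2)), Mul(11, O))))
Mul(-1, Function('y')(Add(-37, Mul(-1, -1)))) = Mul(-1, Mul(Rational(1, 3), Add(-37, Mul(-1, -1)), Add(4, Mul(-13, Pow(Add(-37, Mul(-1, -1)), 2)), Mul(-7, Add(-37, Mul(-1, -1))), Mul(-2, Pow(Add(-37, Mul(-1, -1)), 3))))) = Mul(-1, Mul(Rational(1, 3), Add(-37, 1), Add(4, Mul(-13, Pow(Add(-37, 1), 2)), Mul(-7, Add(-37, 1)), Mul(-2, Pow(Add(-37, 1), 3))))) = Mul(-1, Mul(Rational(1, 3), -36, Add(4, Mul(-13, Pow(-36, 2)), Mul(-7, -36), Mul(-2, Pow(-36, 3))))) = Mul(-1, Mul(Rational(1, 3), -36, Add(4, Mul(-13, 1296), 252, Mul(-2, -46656)))) = Mul(-1, Mul(Rational(1, 3), -36, Add(4, -16848, 252, 93312))) = Mul(-1, Mul(Rational(1, 3), -36, 76720)) = Mul(-1, -920640) = 920640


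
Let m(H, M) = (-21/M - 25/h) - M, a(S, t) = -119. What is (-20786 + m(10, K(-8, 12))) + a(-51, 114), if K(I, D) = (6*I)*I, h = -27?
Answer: -73571773/3456 ≈ -21288.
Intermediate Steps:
K(I, D) = 6*I²
m(H, M) = 25/27 - M - 21/M (m(H, M) = (-21/M - 25/(-27)) - M = (-21/M - 25*(-1/27)) - M = (-21/M + 25/27) - M = (25/27 - 21/M) - M = 25/27 - M - 21/M)
(-20786 + m(10, K(-8, 12))) + a(-51, 114) = (-20786 + (25/27 - 6*(-8)² - 21/(6*(-8)²))) - 119 = (-20786 + (25/27 - 6*64 - 21/(6*64))) - 119 = (-20786 + (25/27 - 1*384 - 21/384)) - 119 = (-20786 + (25/27 - 384 - 21*1/384)) - 119 = (-20786 + (25/27 - 384 - 7/128)) - 119 = (-20786 - 1324093/3456) - 119 = -73160509/3456 - 119 = -73571773/3456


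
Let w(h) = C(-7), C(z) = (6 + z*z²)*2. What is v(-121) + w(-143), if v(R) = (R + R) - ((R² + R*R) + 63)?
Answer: -30261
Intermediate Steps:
C(z) = 12 + 2*z³ (C(z) = (6 + z³)*2 = 12 + 2*z³)
w(h) = -674 (w(h) = 12 + 2*(-7)³ = 12 + 2*(-343) = 12 - 686 = -674)
v(R) = -63 - 2*R² + 2*R (v(R) = 2*R - ((R² + R²) + 63) = 2*R - (2*R² + 63) = 2*R - (63 + 2*R²) = 2*R + (-63 - 2*R²) = -63 - 2*R² + 2*R)
v(-121) + w(-143) = (-63 - 2*(-121)² + 2*(-121)) - 674 = (-63 - 2*14641 - 242) - 674 = (-63 - 29282 - 242) - 674 = -29587 - 674 = -30261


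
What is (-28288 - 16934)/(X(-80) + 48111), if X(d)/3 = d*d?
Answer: -15074/22437 ≈ -0.67184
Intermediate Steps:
X(d) = 3*d² (X(d) = 3*(d*d) = 3*d²)
(-28288 - 16934)/(X(-80) + 48111) = (-28288 - 16934)/(3*(-80)² + 48111) = -45222/(3*6400 + 48111) = -45222/(19200 + 48111) = -45222/67311 = -45222*1/67311 = -15074/22437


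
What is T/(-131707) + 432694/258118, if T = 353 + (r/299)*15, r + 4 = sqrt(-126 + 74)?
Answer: 8506215837638/5082394140187 - 30*I*sqrt(13)/39380393 ≈ 1.6737 - 2.7467e-6*I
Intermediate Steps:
r = -4 + 2*I*sqrt(13) (r = -4 + sqrt(-126 + 74) = -4 + sqrt(-52) = -4 + 2*I*sqrt(13) ≈ -4.0 + 7.2111*I)
T = 105487/299 + 30*I*sqrt(13)/299 (T = 353 + ((-4 + 2*I*sqrt(13))/299)*15 = 353 + ((-4 + 2*I*sqrt(13))*(1/299))*15 = 353 + (-4/299 + 2*I*sqrt(13)/299)*15 = 353 + (-60/299 + 30*I*sqrt(13)/299) = 105487/299 + 30*I*sqrt(13)/299 ≈ 352.8 + 0.36176*I)
T/(-131707) + 432694/258118 = (105487/299 + 30*I*sqrt(13)/299)/(-131707) + 432694/258118 = (105487/299 + 30*I*sqrt(13)/299)*(-1/131707) + 432694*(1/258118) = (-105487/39380393 - 30*I*sqrt(13)/39380393) + 216347/129059 = 8506215837638/5082394140187 - 30*I*sqrt(13)/39380393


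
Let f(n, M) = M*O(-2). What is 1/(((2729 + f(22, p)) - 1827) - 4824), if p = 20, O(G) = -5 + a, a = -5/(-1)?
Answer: -1/3922 ≈ -0.00025497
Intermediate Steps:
a = 5 (a = -5*(-1) = 5)
O(G) = 0 (O(G) = -5 + 5 = 0)
f(n, M) = 0 (f(n, M) = M*0 = 0)
1/(((2729 + f(22, p)) - 1827) - 4824) = 1/(((2729 + 0) - 1827) - 4824) = 1/((2729 - 1827) - 4824) = 1/(902 - 4824) = 1/(-3922) = -1/3922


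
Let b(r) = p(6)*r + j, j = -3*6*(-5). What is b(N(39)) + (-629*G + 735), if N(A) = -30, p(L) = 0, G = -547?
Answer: 344888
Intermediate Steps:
j = 90 (j = -18*(-5) = 90)
b(r) = 90 (b(r) = 0*r + 90 = 0 + 90 = 90)
b(N(39)) + (-629*G + 735) = 90 + (-629*(-547) + 735) = 90 + (344063 + 735) = 90 + 344798 = 344888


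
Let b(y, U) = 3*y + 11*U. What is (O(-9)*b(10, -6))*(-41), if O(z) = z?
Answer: -13284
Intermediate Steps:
(O(-9)*b(10, -6))*(-41) = -9*(3*10 + 11*(-6))*(-41) = -9*(30 - 66)*(-41) = -9*(-36)*(-41) = 324*(-41) = -13284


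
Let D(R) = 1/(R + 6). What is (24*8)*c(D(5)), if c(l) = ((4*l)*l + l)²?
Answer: 43200/14641 ≈ 2.9506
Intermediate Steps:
D(R) = 1/(6 + R)
c(l) = (l + 4*l²)² (c(l) = (4*l² + l)² = (l + 4*l²)²)
(24*8)*c(D(5)) = (24*8)*((1/(6 + 5))²*(1 + 4/(6 + 5))²) = 192*((1/11)²*(1 + 4/11)²) = 192*((1/11)²*(1 + 4*(1/11))²) = 192*((1 + 4/11)²/121) = 192*((15/11)²/121) = 192*((1/121)*(225/121)) = 192*(225/14641) = 43200/14641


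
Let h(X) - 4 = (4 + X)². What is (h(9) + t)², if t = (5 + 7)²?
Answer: 100489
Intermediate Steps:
h(X) = 4 + (4 + X)²
t = 144 (t = 12² = 144)
(h(9) + t)² = ((4 + (4 + 9)²) + 144)² = ((4 + 13²) + 144)² = ((4 + 169) + 144)² = (173 + 144)² = 317² = 100489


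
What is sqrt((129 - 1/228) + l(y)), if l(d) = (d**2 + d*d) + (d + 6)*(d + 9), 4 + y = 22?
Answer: sqrt(18519243)/114 ≈ 37.749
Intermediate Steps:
y = 18 (y = -4 + 22 = 18)
l(d) = 2*d**2 + (6 + d)*(9 + d) (l(d) = (d**2 + d**2) + (6 + d)*(9 + d) = 2*d**2 + (6 + d)*(9 + d))
sqrt((129 - 1/228) + l(y)) = sqrt((129 - 1/228) + (54 + 3*18**2 + 15*18)) = sqrt((129 - 1*1/228) + (54 + 3*324 + 270)) = sqrt((129 - 1/228) + (54 + 972 + 270)) = sqrt(29411/228 + 1296) = sqrt(324899/228) = sqrt(18519243)/114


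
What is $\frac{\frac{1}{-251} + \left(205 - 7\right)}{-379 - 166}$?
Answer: $- \frac{49697}{136795} \approx -0.3633$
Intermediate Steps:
$\frac{\frac{1}{-251} + \left(205 - 7\right)}{-379 - 166} = \frac{- \frac{1}{251} + \left(205 - 7\right)}{-545} = \left(- \frac{1}{251} + 198\right) \left(- \frac{1}{545}\right) = \frac{49697}{251} \left(- \frac{1}{545}\right) = - \frac{49697}{136795}$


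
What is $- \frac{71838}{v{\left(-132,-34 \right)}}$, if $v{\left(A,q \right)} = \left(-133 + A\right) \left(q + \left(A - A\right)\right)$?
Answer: $- \frac{35919}{4505} \approx -7.9731$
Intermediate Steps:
$v{\left(A,q \right)} = q \left(-133 + A\right)$ ($v{\left(A,q \right)} = \left(-133 + A\right) \left(q + 0\right) = \left(-133 + A\right) q = q \left(-133 + A\right)$)
$- \frac{71838}{v{\left(-132,-34 \right)}} = - \frac{71838}{\left(-34\right) \left(-133 - 132\right)} = - \frac{71838}{\left(-34\right) \left(-265\right)} = - \frac{71838}{9010} = \left(-71838\right) \frac{1}{9010} = - \frac{35919}{4505}$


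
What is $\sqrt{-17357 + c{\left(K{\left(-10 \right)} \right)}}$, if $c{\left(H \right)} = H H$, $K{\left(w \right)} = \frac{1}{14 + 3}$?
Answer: $\frac{2 i \sqrt{1254043}}{17} \approx 131.75 i$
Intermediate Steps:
$K{\left(w \right)} = \frac{1}{17}$
$c{\left(H \right)} = H^{2}$
$\sqrt{-17357 + c{\left(K{\left(-10 \right)} \right)}} = \sqrt{-17357 + \left(\frac{1}{17}\right)^{2}} = \sqrt{-17357 + \frac{1}{289}} = \sqrt{- \frac{5016172}{289}} = \frac{2 i \sqrt{1254043}}{17}$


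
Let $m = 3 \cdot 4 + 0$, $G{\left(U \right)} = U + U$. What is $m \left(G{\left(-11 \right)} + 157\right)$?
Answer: $1620$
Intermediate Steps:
$G{\left(U \right)} = 2 U$
$m = 12$ ($m = 12 + 0 = 12$)
$m \left(G{\left(-11 \right)} + 157\right) = 12 \left(2 \left(-11\right) + 157\right) = 12 \left(-22 + 157\right) = 12 \cdot 135 = 1620$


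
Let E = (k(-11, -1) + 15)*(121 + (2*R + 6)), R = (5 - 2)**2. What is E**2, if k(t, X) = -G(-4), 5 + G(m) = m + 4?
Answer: 8410000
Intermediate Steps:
G(m) = -1 + m (G(m) = -5 + (m + 4) = -5 + (4 + m) = -1 + m)
R = 9 (R = 3**2 = 9)
k(t, X) = 5 (k(t, X) = -(-1 - 4) = -1*(-5) = 5)
E = 2900 (E = (5 + 15)*(121 + (2*9 + 6)) = 20*(121 + (18 + 6)) = 20*(121 + 24) = 20*145 = 2900)
E**2 = 2900**2 = 8410000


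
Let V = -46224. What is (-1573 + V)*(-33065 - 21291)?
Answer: 2598053732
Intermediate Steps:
(-1573 + V)*(-33065 - 21291) = (-1573 - 46224)*(-33065 - 21291) = -47797*(-54356) = 2598053732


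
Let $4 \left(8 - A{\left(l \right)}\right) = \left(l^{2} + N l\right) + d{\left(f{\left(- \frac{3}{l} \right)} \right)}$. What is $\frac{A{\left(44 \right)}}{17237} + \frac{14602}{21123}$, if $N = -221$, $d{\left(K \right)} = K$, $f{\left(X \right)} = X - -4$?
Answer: $\frac{51562610185}{64081098576} \approx 0.80465$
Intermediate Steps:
$f{\left(X \right)} = 4 + X$ ($f{\left(X \right)} = X + 4 = 4 + X$)
$A{\left(l \right)} = 7 - \frac{l^{2}}{4} + \frac{3}{4 l} + \frac{221 l}{4}$ ($A{\left(l \right)} = 8 - \frac{\left(l^{2} - 221 l\right) + \left(4 - \frac{3}{l}\right)}{4} = 8 - \frac{4 + l^{2} - 221 l - \frac{3}{l}}{4} = 8 - \left(1 - \frac{221 l}{4} - \frac{3}{4 l} + \frac{l^{2}}{4}\right) = 7 - \frac{l^{2}}{4} + \frac{3}{4 l} + \frac{221 l}{4}$)
$\frac{A{\left(44 \right)}}{17237} + \frac{14602}{21123} = \frac{\frac{1}{4} \cdot \frac{1}{44} \left(3 - 44^{3} + 28 \cdot 44 + 221 \cdot 44^{2}\right)}{17237} + \frac{14602}{21123} = \frac{1}{4} \cdot \frac{1}{44} \left(3 - 85184 + 1232 + 221 \cdot 1936\right) \frac{1}{17237} + 14602 \cdot \frac{1}{21123} = \frac{1}{4} \cdot \frac{1}{44} \left(3 - 85184 + 1232 + 427856\right) \frac{1}{17237} + \frac{14602}{21123} = \frac{1}{4} \cdot \frac{1}{44} \cdot 343907 \cdot \frac{1}{17237} + \frac{14602}{21123} = \frac{343907}{176} \cdot \frac{1}{17237} + \frac{14602}{21123} = \frac{343907}{3033712} + \frac{14602}{21123} = \frac{51562610185}{64081098576}$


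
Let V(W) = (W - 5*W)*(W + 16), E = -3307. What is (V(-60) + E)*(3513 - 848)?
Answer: -36955555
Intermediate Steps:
V(W) = -4*W*(16 + W) (V(W) = (-4*W)*(16 + W) = -4*W*(16 + W))
(V(-60) + E)*(3513 - 848) = (-4*(-60)*(16 - 60) - 3307)*(3513 - 848) = (-4*(-60)*(-44) - 3307)*2665 = (-10560 - 3307)*2665 = -13867*2665 = -36955555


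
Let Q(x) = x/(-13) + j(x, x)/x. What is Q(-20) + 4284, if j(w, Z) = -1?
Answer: 1114253/260 ≈ 4285.6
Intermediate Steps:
Q(x) = -1/x - x/13 (Q(x) = x/(-13) - 1/x = x*(-1/13) - 1/x = -x/13 - 1/x = -1/x - x/13)
Q(-20) + 4284 = (-1/(-20) - 1/13*(-20)) + 4284 = (-1*(-1/20) + 20/13) + 4284 = (1/20 + 20/13) + 4284 = 413/260 + 4284 = 1114253/260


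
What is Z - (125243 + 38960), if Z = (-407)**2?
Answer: 1446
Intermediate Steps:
Z = 165649
Z - (125243 + 38960) = 165649 - (125243 + 38960) = 165649 - 1*164203 = 165649 - 164203 = 1446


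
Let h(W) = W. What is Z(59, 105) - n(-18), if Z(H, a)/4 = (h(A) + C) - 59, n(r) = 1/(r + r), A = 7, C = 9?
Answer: -6191/36 ≈ -171.97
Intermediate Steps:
n(r) = 1/(2*r)
Z(H, a) = -172 (Z(H, a) = 4*((7 + 9) - 59) = 4*(16 - 59) = 4*(-43) = -172)
Z(59, 105) - n(-18) = -172 - 1/(2*(-18)) = -172 - (-1)/(2*18) = -172 - 1*(-1/36) = -172 + 1/36 = -6191/36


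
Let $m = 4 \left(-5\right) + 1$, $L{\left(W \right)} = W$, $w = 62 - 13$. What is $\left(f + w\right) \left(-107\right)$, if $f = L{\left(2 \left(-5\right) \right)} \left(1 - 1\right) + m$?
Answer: $-3210$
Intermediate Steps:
$w = 49$ ($w = 62 - 13 = 49$)
$m = -19$ ($m = -20 + 1 = -19$)
$f = -19$ ($f = 2 \left(-5\right) \left(1 - 1\right) - 19 = - 10 \left(1 - 1\right) - 19 = \left(-10\right) 0 - 19 = 0 - 19 = -19$)
$\left(f + w\right) \left(-107\right) = \left(-19 + 49\right) \left(-107\right) = 30 \left(-107\right) = -3210$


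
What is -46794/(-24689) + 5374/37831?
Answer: 1902942500/934009559 ≈ 2.0374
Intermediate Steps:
-46794/(-24689) + 5374/37831 = -46794*(-1/24689) + 5374*(1/37831) = 46794/24689 + 5374/37831 = 1902942500/934009559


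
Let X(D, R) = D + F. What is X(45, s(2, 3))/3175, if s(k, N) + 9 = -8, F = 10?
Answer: 11/635 ≈ 0.017323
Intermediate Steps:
s(k, N) = -17 (s(k, N) = -9 - 8 = -17)
X(D, R) = 10 + D (X(D, R) = D + 10 = 10 + D)
X(45, s(2, 3))/3175 = (10 + 45)/3175 = 55*(1/3175) = 11/635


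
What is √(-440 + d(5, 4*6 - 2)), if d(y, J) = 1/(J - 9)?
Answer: I*√74347/13 ≈ 20.974*I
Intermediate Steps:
d(y, J) = 1/(-9 + J)
√(-440 + d(5, 4*6 - 2)) = √(-440 + 1/(-9 + (4*6 - 2))) = √(-440 + 1/(-9 + (24 - 2))) = √(-440 + 1/(-9 + 22)) = √(-440 + 1/13) = √(-5719/13) = I*√74347/13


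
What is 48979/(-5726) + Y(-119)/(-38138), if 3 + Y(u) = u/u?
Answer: -133424975/15598442 ≈ -8.5537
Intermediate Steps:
Y(u) = -2 (Y(u) = -3 + u/u = -3 + 1 = -2)
48979/(-5726) + Y(-119)/(-38138) = 48979/(-5726) - 2/(-38138) = 48979*(-1/5726) - 2*(-1/38138) = -6997/818 + 1/19069 = -133424975/15598442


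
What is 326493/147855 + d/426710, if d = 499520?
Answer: 7105811921/2103040235 ≈ 3.3788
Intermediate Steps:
326493/147855 + d/426710 = 326493/147855 + 499520/426710 = 326493*(1/147855) + 499520*(1/426710) = 108831/49285 + 49952/42671 = 7105811921/2103040235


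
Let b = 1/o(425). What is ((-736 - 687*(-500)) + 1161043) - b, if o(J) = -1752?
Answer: 2634669865/1752 ≈ 1.5038e+6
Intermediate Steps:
b = -1/1752 (b = 1/(-1752) = -1/1752 ≈ -0.00057078)
((-736 - 687*(-500)) + 1161043) - b = ((-736 - 687*(-500)) + 1161043) - 1*(-1/1752) = ((-736 + 343500) + 1161043) + 1/1752 = (342764 + 1161043) + 1/1752 = 1503807 + 1/1752 = 2634669865/1752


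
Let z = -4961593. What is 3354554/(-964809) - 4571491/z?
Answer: -12233315984303/4786989580737 ≈ -2.5555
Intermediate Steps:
3354554/(-964809) - 4571491/z = 3354554/(-964809) - 4571491/(-4961593) = 3354554*(-1/964809) - 4571491*(-1/4961593) = -3354554/964809 + 4571491/4961593 = -12233315984303/4786989580737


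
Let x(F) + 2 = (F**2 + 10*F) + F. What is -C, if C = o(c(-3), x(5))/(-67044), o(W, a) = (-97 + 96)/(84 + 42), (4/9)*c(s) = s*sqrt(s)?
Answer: -1/8447544 ≈ -1.1838e-7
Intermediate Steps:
c(s) = 9*s**(3/2)/4 (c(s) = 9*(s*sqrt(s))/4 = 9*s**(3/2)/4)
x(F) = -2 + F**2 + 11*F (x(F) = -2 + ((F**2 + 10*F) + F) = -2 + (F**2 + 11*F) = -2 + F**2 + 11*F)
o(W, a) = -1/126
C = 1/8447544 (C = -1/126/(-67044) = -1/126*(-1/67044) = 1/8447544 ≈ 1.1838e-7)
-C = -1*1/8447544 = -1/8447544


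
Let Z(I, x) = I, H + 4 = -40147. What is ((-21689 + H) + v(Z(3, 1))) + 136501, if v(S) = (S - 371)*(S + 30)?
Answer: 62517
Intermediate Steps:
H = -40151 (H = -4 - 40147 = -40151)
v(S) = (-371 + S)*(30 + S)
((-21689 + H) + v(Z(3, 1))) + 136501 = ((-21689 - 40151) + (-11130 + 3² - 341*3)) + 136501 = (-61840 + (-11130 + 9 - 1023)) + 136501 = (-61840 - 12144) + 136501 = -73984 + 136501 = 62517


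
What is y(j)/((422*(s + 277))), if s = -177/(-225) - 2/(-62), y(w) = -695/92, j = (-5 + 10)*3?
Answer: -1615875/25077547496 ≈ -6.4435e-5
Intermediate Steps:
j = 15 (j = 5*3 = 15)
y(w) = -695/92 (y(w) = -695*1/92 = -695/92)
s = 1904/2325 (s = -177*(-1/225) - 2*(-1/62) = 59/75 + 1/31 = 1904/2325 ≈ 0.81892)
y(j)/((422*(s + 277))) = -695*1/(422*(1904/2325 + 277))/92 = -695/(92*(422*(645929/2325))) = -695/(92*272582038/2325) = -695/92*2325/272582038 = -1615875/25077547496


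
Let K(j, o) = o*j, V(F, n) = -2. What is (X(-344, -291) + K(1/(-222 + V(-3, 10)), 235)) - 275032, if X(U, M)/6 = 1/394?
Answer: -12136657719/44128 ≈ -2.7503e+5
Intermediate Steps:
X(U, M) = 3/197 (X(U, M) = 6/394 = 6*(1/394) = 3/197)
K(j, o) = j*o
(X(-344, -291) + K(1/(-222 + V(-3, 10)), 235)) - 275032 = (3/197 + 235/(-222 - 2)) - 275032 = (3/197 + 235/(-224)) - 275032 = (3/197 - 1/224*235) - 275032 = (3/197 - 235/224) - 275032 = -45623/44128 - 275032 = -12136657719/44128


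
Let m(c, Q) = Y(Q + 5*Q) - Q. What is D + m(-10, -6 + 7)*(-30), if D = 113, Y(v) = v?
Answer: -37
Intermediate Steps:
m(c, Q) = 5*Q (m(c, Q) = (Q + 5*Q) - Q = 6*Q - Q = 5*Q)
D + m(-10, -6 + 7)*(-30) = 113 + (5*(-6 + 7))*(-30) = 113 + (5*1)*(-30) = 113 + 5*(-30) = 113 - 150 = -37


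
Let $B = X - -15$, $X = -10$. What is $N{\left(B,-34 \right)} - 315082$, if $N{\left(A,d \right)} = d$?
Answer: $-315116$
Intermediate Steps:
$B = 5$ ($B = -10 - -15 = -10 + 15 = 5$)
$N{\left(B,-34 \right)} - 315082 = -34 - 315082 = -315116$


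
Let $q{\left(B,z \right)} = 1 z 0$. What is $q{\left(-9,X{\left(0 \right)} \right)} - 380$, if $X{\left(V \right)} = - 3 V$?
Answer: $-380$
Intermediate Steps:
$q{\left(B,z \right)} = 0$ ($q{\left(B,z \right)} = z 0 = 0$)
$q{\left(-9,X{\left(0 \right)} \right)} - 380 = 0 - 380 = -380$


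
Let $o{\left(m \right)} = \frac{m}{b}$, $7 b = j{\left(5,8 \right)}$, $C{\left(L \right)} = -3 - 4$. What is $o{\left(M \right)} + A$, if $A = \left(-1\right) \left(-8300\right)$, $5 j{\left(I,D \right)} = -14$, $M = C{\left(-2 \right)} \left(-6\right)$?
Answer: $8195$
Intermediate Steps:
$C{\left(L \right)} = -7$
$M = 42$ ($M = \left(-7\right) \left(-6\right) = 42$)
$j{\left(I,D \right)} = - \frac{14}{5}$ ($j{\left(I,D \right)} = \frac{1}{5} \left(-14\right) = - \frac{14}{5}$)
$b = - \frac{2}{5}$ ($b = \frac{1}{7} \left(- \frac{14}{5}\right) = - \frac{2}{5} \approx -0.4$)
$A = 8300$
$o{\left(m \right)} = - \frac{5 m}{2}$ ($o{\left(m \right)} = \frac{m}{- \frac{2}{5}} = m \left(- \frac{5}{2}\right) = - \frac{5 m}{2}$)
$o{\left(M \right)} + A = \left(- \frac{5}{2}\right) 42 + 8300 = -105 + 8300 = 8195$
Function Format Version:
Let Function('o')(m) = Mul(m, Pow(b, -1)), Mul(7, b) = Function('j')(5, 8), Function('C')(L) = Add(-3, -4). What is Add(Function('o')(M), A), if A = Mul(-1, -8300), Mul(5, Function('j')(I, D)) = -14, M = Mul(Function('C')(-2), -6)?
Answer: 8195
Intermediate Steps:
Function('C')(L) = -7
M = 42 (M = Mul(-7, -6) = 42)
Function('j')(I, D) = Rational(-14, 5) (Function('j')(I, D) = Mul(Rational(1, 5), -14) = Rational(-14, 5))
b = Rational(-2, 5) (b = Mul(Rational(1, 7), Rational(-14, 5)) = Rational(-2, 5) ≈ -0.40000)
A = 8300
Function('o')(m) = Mul(Rational(-5, 2), m) (Function('o')(m) = Mul(m, Pow(Rational(-2, 5), -1)) = Mul(m, Rational(-5, 2)) = Mul(Rational(-5, 2), m))
Add(Function('o')(M), A) = Add(Mul(Rational(-5, 2), 42), 8300) = Add(-105, 8300) = 8195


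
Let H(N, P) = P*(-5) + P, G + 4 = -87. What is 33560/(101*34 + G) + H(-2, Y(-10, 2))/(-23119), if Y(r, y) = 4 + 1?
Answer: 775940500/77286817 ≈ 10.040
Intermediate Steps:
G = -91 (G = -4 - 87 = -91)
Y(r, y) = 5
H(N, P) = -4*P (H(N, P) = -5*P + P = -4*P)
33560/(101*34 + G) + H(-2, Y(-10, 2))/(-23119) = 33560/(101*34 - 91) - 4*5/(-23119) = 33560/(3434 - 91) - 20*(-1/23119) = 33560/3343 + 20/23119 = 775940500/77286817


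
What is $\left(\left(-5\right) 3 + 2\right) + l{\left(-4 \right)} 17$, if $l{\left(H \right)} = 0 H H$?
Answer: $-13$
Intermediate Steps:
$l{\left(H \right)} = 0$ ($l{\left(H \right)} = 0 H = 0$)
$\left(\left(-5\right) 3 + 2\right) + l{\left(-4 \right)} 17 = \left(\left(-5\right) 3 + 2\right) + 0 \cdot 17 = \left(-15 + 2\right) + 0 = -13 + 0 = -13$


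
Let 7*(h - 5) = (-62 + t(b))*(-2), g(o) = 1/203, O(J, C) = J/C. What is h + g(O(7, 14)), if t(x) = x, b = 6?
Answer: 4264/203 ≈ 21.005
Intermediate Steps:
g(o) = 1/203
h = 21 (h = 5 + ((-62 + 6)*(-2))/7 = 5 + (-56*(-2))/7 = 5 + (1/7)*112 = 5 + 16 = 21)
h + g(O(7, 14)) = 21 + 1/203 = 4264/203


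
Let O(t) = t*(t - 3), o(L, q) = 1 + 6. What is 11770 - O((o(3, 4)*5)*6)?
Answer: -31700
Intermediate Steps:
o(L, q) = 7
O(t) = t*(-3 + t)
11770 - O((o(3, 4)*5)*6) = 11770 - (7*5)*6*(-3 + (7*5)*6) = 11770 - 35*6*(-3 + 35*6) = 11770 - 210*(-3 + 210) = 11770 - 210*207 = 11770 - 1*43470 = 11770 - 43470 = -31700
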